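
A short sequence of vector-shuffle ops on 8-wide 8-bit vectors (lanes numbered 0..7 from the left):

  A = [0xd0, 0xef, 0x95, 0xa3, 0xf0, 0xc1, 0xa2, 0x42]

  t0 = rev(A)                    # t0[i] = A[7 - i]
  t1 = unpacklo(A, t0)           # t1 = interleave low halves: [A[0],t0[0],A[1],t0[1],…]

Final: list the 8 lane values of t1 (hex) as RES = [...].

  t0: 42 a2 c1 f0 a3 95 ef d0
  t1: d0 42 ef a2 95 c1 a3 f0

RES = [ 0xd0  0x42  0xef  0xa2  0x95  0xc1  0xa3  0xf0 ]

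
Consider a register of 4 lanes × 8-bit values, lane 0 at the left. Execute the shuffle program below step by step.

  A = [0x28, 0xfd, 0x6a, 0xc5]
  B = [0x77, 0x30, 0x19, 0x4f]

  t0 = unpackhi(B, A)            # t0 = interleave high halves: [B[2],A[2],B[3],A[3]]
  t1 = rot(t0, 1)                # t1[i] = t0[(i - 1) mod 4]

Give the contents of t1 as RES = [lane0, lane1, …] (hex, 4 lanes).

  t0: 19 6a 4f c5
  t1: c5 19 6a 4f

RES = [ 0xc5  0x19  0x6a  0x4f ]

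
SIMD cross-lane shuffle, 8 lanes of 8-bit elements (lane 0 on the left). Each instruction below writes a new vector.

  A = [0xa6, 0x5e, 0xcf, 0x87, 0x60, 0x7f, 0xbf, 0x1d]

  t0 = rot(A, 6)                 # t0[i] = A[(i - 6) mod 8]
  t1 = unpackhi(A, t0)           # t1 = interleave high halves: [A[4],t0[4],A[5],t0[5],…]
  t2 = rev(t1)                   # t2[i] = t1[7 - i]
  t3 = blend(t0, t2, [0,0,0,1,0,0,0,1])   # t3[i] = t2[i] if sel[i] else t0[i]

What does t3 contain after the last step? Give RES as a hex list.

→ t0 |cf|87|60|7f|bf|1d|a6|5e|
→ t1 |60|bf|7f|1d|bf|a6|1d|5e|
→ t2 |5e|1d|a6|bf|1d|7f|bf|60|
→ t3 |cf|87|60|bf|bf|1d|a6|60|

RES = [ 0xcf  0x87  0x60  0xbf  0xbf  0x1d  0xa6  0x60 ]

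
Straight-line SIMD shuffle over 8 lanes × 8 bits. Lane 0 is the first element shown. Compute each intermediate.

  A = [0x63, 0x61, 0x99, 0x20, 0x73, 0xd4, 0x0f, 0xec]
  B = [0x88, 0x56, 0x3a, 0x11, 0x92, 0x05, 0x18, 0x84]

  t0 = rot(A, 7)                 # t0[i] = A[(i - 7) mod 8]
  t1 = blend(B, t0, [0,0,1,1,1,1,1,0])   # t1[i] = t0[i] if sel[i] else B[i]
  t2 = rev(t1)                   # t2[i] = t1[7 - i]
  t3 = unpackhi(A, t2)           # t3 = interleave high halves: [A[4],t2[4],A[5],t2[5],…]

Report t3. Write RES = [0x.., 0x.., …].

RES = [0x73, 0x73, 0xd4, 0x20, 0x0f, 0x56, 0xec, 0x88]

t0 = [0x61, 0x99, 0x20, 0x73, 0xd4, 0x0f, 0xec, 0x63]
t1 = [0x88, 0x56, 0x20, 0x73, 0xd4, 0x0f, 0xec, 0x84]
t2 = [0x84, 0xec, 0x0f, 0xd4, 0x73, 0x20, 0x56, 0x88]
t3 = [0x73, 0x73, 0xd4, 0x20, 0x0f, 0x56, 0xec, 0x88]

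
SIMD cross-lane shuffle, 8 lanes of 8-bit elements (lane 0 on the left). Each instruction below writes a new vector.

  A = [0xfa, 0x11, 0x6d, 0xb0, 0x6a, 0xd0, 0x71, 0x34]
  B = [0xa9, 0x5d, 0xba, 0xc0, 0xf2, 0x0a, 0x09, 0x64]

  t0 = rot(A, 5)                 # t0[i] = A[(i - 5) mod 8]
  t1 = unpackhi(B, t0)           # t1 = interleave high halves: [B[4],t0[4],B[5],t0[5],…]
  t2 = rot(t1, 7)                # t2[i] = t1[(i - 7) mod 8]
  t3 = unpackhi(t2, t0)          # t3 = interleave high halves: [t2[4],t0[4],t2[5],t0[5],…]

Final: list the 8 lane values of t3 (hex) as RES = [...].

t0 = [0xb0, 0x6a, 0xd0, 0x71, 0x34, 0xfa, 0x11, 0x6d]
t1 = [0xf2, 0x34, 0x0a, 0xfa, 0x09, 0x11, 0x64, 0x6d]
t2 = [0x34, 0x0a, 0xfa, 0x09, 0x11, 0x64, 0x6d, 0xf2]
t3 = [0x11, 0x34, 0x64, 0xfa, 0x6d, 0x11, 0xf2, 0x6d]

RES = [0x11, 0x34, 0x64, 0xfa, 0x6d, 0x11, 0xf2, 0x6d]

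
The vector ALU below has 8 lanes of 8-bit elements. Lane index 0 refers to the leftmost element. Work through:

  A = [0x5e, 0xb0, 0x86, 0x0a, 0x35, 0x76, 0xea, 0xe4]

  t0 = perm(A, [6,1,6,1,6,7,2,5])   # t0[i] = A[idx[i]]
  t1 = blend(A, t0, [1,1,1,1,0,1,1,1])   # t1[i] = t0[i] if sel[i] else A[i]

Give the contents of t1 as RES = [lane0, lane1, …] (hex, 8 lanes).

RES = [ 0xea  0xb0  0xea  0xb0  0x35  0xe4  0x86  0x76 ]

  t0: ea b0 ea b0 ea e4 86 76
  t1: ea b0 ea b0 35 e4 86 76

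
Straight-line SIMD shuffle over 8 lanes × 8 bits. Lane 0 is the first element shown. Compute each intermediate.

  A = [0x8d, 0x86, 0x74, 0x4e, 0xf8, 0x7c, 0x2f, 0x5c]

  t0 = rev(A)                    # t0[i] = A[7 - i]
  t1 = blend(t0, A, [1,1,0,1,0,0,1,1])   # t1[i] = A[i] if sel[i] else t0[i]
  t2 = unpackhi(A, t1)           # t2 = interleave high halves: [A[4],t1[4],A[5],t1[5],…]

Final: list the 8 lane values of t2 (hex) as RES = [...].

→ t0 |5c|2f|7c|f8|4e|74|86|8d|
→ t1 |8d|86|7c|4e|4e|74|2f|5c|
→ t2 |f8|4e|7c|74|2f|2f|5c|5c|

RES = [0xf8, 0x4e, 0x7c, 0x74, 0x2f, 0x2f, 0x5c, 0x5c]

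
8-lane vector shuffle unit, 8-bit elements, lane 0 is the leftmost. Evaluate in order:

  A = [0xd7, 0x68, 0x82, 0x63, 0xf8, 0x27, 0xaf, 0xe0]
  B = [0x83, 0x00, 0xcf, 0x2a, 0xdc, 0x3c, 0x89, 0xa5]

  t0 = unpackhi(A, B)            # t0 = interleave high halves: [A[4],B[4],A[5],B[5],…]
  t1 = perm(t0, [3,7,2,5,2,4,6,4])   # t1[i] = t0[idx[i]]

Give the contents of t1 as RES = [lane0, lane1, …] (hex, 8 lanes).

t0 = [0xf8, 0xdc, 0x27, 0x3c, 0xaf, 0x89, 0xe0, 0xa5]
t1 = [0x3c, 0xa5, 0x27, 0x89, 0x27, 0xaf, 0xe0, 0xaf]

RES = [0x3c, 0xa5, 0x27, 0x89, 0x27, 0xaf, 0xe0, 0xaf]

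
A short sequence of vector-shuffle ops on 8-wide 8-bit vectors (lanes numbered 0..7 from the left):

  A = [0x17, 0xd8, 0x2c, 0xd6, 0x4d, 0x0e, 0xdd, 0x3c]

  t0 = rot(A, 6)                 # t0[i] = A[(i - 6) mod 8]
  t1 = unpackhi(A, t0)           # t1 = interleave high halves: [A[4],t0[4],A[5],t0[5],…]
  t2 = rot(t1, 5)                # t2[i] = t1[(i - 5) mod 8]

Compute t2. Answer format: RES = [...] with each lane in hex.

RES = [0x3c, 0xdd, 0x17, 0x3c, 0xd8, 0x4d, 0xdd, 0x0e]

  t0: 2c d6 4d 0e dd 3c 17 d8
  t1: 4d dd 0e 3c dd 17 3c d8
  t2: 3c dd 17 3c d8 4d dd 0e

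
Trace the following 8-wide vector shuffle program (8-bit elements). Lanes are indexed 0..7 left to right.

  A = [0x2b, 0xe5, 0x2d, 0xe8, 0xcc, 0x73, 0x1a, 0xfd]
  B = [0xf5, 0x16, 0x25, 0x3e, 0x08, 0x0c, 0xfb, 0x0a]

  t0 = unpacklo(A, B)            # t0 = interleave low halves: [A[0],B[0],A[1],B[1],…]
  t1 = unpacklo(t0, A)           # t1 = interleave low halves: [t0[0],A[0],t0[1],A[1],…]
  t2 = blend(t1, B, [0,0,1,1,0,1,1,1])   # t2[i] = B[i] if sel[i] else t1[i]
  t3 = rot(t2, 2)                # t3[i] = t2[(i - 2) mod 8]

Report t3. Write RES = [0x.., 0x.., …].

  t0: 2b f5 e5 16 2d 25 e8 3e
  t1: 2b 2b f5 e5 e5 2d 16 e8
  t2: 2b 2b 25 3e e5 0c fb 0a
  t3: fb 0a 2b 2b 25 3e e5 0c

RES = [0xfb, 0x0a, 0x2b, 0x2b, 0x25, 0x3e, 0xe5, 0x0c]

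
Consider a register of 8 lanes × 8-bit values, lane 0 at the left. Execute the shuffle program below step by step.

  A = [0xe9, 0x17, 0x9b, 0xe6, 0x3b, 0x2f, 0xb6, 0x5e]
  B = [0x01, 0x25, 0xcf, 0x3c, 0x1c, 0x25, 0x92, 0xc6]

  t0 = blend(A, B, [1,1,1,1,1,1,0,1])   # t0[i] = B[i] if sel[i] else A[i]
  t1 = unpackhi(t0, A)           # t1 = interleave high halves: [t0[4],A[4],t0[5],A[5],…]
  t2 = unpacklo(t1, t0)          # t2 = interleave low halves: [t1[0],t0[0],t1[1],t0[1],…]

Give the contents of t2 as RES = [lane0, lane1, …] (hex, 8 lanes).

RES = [ 0x1c  0x01  0x3b  0x25  0x25  0xcf  0x2f  0x3c ]

  t0: 01 25 cf 3c 1c 25 b6 c6
  t1: 1c 3b 25 2f b6 b6 c6 5e
  t2: 1c 01 3b 25 25 cf 2f 3c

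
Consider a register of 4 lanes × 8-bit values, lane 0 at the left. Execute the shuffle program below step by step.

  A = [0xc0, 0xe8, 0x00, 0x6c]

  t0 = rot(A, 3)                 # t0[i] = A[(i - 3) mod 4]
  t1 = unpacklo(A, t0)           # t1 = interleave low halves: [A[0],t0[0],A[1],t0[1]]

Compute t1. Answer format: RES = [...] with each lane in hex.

t0 = [0xe8, 0x00, 0x6c, 0xc0]
t1 = [0xc0, 0xe8, 0xe8, 0x00]

RES = [ 0xc0  0xe8  0xe8  0x00 ]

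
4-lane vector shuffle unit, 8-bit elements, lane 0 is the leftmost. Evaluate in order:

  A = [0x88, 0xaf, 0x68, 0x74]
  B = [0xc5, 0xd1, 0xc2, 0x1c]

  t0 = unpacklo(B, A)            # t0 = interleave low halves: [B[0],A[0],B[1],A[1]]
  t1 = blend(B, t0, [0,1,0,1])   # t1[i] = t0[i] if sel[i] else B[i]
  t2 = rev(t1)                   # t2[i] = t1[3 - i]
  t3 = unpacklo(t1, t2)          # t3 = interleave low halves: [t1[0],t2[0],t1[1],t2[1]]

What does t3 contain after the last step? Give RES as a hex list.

RES = [0xc5, 0xaf, 0x88, 0xc2]

  t0: c5 88 d1 af
  t1: c5 88 c2 af
  t2: af c2 88 c5
  t3: c5 af 88 c2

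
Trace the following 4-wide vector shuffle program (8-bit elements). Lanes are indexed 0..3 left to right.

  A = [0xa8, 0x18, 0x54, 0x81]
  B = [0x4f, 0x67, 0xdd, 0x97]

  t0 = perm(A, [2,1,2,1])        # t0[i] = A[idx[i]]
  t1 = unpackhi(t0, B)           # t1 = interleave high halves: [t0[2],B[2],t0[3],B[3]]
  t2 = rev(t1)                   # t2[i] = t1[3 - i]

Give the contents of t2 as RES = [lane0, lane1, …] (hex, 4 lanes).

RES = [ 0x97  0x18  0xdd  0x54 ]

→ t0 |54|18|54|18|
→ t1 |54|dd|18|97|
→ t2 |97|18|dd|54|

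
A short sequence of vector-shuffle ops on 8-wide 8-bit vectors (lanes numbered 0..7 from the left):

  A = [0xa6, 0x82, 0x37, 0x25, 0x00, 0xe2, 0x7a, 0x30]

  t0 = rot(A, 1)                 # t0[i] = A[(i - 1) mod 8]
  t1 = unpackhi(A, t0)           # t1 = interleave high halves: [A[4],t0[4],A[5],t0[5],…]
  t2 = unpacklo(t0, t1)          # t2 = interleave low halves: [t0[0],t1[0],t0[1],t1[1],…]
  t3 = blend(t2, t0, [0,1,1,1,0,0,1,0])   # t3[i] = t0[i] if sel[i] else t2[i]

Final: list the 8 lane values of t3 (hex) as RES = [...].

RES = [0x30, 0xa6, 0x82, 0x37, 0x82, 0xe2, 0xe2, 0x00]

→ t0 |30|a6|82|37|25|00|e2|7a|
→ t1 |00|25|e2|00|7a|e2|30|7a|
→ t2 |30|00|a6|25|82|e2|37|00|
→ t3 |30|a6|82|37|82|e2|e2|00|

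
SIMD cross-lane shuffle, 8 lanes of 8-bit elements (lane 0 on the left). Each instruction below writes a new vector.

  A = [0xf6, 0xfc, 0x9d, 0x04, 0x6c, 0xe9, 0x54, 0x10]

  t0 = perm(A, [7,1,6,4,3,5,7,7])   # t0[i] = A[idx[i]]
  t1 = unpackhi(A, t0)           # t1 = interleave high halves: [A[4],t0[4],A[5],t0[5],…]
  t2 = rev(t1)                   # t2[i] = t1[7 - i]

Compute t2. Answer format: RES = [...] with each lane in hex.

RES = [ 0x10  0x10  0x10  0x54  0xe9  0xe9  0x04  0x6c ]

  t0: 10 fc 54 6c 04 e9 10 10
  t1: 6c 04 e9 e9 54 10 10 10
  t2: 10 10 10 54 e9 e9 04 6c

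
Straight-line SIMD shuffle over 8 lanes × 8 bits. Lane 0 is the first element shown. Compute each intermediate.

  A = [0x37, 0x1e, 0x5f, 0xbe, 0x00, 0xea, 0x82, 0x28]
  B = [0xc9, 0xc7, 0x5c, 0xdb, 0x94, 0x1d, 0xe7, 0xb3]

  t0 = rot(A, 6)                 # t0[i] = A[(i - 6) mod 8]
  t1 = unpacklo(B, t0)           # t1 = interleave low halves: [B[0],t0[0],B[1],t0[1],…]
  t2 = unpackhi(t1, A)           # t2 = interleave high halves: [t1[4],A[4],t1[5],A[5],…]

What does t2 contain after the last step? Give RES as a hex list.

t0 = [0x5f, 0xbe, 0x00, 0xea, 0x82, 0x28, 0x37, 0x1e]
t1 = [0xc9, 0x5f, 0xc7, 0xbe, 0x5c, 0x00, 0xdb, 0xea]
t2 = [0x5c, 0x00, 0x00, 0xea, 0xdb, 0x82, 0xea, 0x28]

RES = [0x5c, 0x00, 0x00, 0xea, 0xdb, 0x82, 0xea, 0x28]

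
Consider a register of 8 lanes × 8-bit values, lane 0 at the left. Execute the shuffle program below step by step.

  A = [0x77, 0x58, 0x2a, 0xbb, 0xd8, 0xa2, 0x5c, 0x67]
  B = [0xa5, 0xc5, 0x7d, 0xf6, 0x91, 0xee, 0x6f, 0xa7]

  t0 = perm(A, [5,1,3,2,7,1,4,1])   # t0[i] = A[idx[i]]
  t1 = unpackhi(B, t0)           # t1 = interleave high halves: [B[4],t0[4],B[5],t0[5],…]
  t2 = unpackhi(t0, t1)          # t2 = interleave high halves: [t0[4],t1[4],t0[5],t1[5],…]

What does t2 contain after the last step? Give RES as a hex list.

RES = [0x67, 0x6f, 0x58, 0xd8, 0xd8, 0xa7, 0x58, 0x58]

  t0: a2 58 bb 2a 67 58 d8 58
  t1: 91 67 ee 58 6f d8 a7 58
  t2: 67 6f 58 d8 d8 a7 58 58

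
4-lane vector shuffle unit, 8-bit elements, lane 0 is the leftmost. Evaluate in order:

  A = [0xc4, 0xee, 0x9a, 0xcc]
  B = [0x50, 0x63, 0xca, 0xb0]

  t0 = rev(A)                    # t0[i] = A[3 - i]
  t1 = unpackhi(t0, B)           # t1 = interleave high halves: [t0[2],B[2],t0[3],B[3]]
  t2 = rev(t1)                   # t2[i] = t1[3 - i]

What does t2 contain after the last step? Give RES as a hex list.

RES = [0xb0, 0xc4, 0xca, 0xee]

t0 = [0xcc, 0x9a, 0xee, 0xc4]
t1 = [0xee, 0xca, 0xc4, 0xb0]
t2 = [0xb0, 0xc4, 0xca, 0xee]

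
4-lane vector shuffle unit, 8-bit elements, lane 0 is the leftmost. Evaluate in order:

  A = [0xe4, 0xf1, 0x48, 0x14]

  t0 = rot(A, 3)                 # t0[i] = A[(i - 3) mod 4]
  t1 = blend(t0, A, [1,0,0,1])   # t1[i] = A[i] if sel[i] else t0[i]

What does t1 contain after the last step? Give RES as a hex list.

RES = [ 0xe4  0x48  0x14  0x14 ]

t0 = [0xf1, 0x48, 0x14, 0xe4]
t1 = [0xe4, 0x48, 0x14, 0x14]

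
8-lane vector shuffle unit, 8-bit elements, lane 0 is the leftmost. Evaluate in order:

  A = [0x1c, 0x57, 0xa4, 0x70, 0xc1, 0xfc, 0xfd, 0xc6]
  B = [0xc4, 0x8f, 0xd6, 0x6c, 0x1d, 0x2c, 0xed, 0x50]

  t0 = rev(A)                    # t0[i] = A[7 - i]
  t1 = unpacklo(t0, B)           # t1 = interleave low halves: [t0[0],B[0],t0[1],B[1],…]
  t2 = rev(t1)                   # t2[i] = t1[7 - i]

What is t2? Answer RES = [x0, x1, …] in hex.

RES = [ 0x6c  0xc1  0xd6  0xfc  0x8f  0xfd  0xc4  0xc6 ]

→ t0 |c6|fd|fc|c1|70|a4|57|1c|
→ t1 |c6|c4|fd|8f|fc|d6|c1|6c|
→ t2 |6c|c1|d6|fc|8f|fd|c4|c6|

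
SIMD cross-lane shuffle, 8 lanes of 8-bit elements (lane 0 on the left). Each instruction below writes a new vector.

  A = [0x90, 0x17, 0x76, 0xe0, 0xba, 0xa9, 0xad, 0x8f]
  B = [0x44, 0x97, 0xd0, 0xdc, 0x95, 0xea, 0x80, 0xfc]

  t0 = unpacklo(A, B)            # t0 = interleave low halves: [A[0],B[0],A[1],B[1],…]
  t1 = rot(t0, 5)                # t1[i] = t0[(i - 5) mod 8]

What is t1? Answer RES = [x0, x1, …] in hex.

→ t0 |90|44|17|97|76|d0|e0|dc|
→ t1 |97|76|d0|e0|dc|90|44|17|

RES = [0x97, 0x76, 0xd0, 0xe0, 0xdc, 0x90, 0x44, 0x17]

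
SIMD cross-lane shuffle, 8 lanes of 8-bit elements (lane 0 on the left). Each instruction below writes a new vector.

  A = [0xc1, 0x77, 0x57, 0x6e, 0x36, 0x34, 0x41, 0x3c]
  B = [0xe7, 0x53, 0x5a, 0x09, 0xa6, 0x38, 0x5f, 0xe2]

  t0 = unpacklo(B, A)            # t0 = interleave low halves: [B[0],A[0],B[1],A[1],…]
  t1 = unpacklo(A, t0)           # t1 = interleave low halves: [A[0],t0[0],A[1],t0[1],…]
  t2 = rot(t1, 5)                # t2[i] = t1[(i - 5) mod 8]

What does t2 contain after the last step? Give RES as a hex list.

t0 = [0xe7, 0xc1, 0x53, 0x77, 0x5a, 0x57, 0x09, 0x6e]
t1 = [0xc1, 0xe7, 0x77, 0xc1, 0x57, 0x53, 0x6e, 0x77]
t2 = [0xc1, 0x57, 0x53, 0x6e, 0x77, 0xc1, 0xe7, 0x77]

RES = [0xc1, 0x57, 0x53, 0x6e, 0x77, 0xc1, 0xe7, 0x77]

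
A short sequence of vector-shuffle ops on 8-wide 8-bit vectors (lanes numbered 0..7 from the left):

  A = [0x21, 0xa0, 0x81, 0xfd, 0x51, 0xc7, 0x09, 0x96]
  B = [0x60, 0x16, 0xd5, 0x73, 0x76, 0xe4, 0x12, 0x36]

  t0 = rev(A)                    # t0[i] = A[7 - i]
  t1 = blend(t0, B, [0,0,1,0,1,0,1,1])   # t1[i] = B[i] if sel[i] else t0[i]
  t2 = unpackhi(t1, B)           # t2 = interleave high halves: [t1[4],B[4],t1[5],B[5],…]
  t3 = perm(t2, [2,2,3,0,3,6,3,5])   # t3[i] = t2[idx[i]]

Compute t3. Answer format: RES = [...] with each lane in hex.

→ t0 |96|09|c7|51|fd|81|a0|21|
→ t1 |96|09|d5|51|76|81|12|36|
→ t2 |76|76|81|e4|12|12|36|36|
→ t3 |81|81|e4|76|e4|36|e4|12|

RES = [0x81, 0x81, 0xe4, 0x76, 0xe4, 0x36, 0xe4, 0x12]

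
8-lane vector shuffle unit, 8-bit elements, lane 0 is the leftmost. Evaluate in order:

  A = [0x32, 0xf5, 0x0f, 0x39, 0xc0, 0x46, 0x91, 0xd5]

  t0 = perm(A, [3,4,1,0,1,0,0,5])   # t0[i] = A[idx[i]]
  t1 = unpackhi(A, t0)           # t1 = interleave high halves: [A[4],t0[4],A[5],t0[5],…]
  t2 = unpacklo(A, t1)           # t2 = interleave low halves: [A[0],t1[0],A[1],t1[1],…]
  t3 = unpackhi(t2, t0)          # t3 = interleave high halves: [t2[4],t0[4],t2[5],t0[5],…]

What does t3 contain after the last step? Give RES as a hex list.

  t0: 39 c0 f5 32 f5 32 32 46
  t1: c0 f5 46 32 91 32 d5 46
  t2: 32 c0 f5 f5 0f 46 39 32
  t3: 0f f5 46 32 39 32 32 46

RES = [0x0f, 0xf5, 0x46, 0x32, 0x39, 0x32, 0x32, 0x46]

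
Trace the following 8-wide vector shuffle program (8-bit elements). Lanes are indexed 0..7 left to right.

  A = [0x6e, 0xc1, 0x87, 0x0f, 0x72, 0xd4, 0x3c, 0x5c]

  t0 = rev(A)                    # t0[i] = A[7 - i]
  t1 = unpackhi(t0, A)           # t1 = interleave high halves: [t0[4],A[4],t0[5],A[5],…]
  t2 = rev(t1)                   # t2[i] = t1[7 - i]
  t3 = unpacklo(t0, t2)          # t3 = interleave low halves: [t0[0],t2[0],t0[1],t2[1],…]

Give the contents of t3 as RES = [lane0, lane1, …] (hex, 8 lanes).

t0 = [0x5c, 0x3c, 0xd4, 0x72, 0x0f, 0x87, 0xc1, 0x6e]
t1 = [0x0f, 0x72, 0x87, 0xd4, 0xc1, 0x3c, 0x6e, 0x5c]
t2 = [0x5c, 0x6e, 0x3c, 0xc1, 0xd4, 0x87, 0x72, 0x0f]
t3 = [0x5c, 0x5c, 0x3c, 0x6e, 0xd4, 0x3c, 0x72, 0xc1]

RES = [ 0x5c  0x5c  0x3c  0x6e  0xd4  0x3c  0x72  0xc1 ]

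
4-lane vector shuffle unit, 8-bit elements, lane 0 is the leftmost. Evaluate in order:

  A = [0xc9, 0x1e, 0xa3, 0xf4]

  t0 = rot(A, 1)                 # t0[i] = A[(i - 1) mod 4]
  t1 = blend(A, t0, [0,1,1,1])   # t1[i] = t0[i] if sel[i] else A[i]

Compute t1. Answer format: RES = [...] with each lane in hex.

  t0: f4 c9 1e a3
  t1: c9 c9 1e a3

RES = [0xc9, 0xc9, 0x1e, 0xa3]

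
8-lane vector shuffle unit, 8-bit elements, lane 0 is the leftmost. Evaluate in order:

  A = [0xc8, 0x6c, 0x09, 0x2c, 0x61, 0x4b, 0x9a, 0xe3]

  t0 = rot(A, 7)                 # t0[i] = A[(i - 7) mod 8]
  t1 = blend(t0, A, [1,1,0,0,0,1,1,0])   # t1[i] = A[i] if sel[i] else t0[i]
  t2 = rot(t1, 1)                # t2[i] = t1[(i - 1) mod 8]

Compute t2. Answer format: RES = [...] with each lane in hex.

  t0: 6c 09 2c 61 4b 9a e3 c8
  t1: c8 6c 2c 61 4b 4b 9a c8
  t2: c8 c8 6c 2c 61 4b 4b 9a

RES = [0xc8, 0xc8, 0x6c, 0x2c, 0x61, 0x4b, 0x4b, 0x9a]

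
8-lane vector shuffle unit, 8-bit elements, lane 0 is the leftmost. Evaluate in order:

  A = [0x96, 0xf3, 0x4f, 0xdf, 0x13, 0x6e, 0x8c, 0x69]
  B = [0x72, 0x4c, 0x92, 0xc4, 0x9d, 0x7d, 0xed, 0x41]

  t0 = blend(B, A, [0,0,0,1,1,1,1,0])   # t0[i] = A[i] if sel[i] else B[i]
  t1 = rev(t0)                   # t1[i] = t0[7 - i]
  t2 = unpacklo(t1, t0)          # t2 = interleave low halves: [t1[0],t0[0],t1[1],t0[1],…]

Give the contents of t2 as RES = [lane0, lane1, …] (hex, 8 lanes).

t0 = [0x72, 0x4c, 0x92, 0xdf, 0x13, 0x6e, 0x8c, 0x41]
t1 = [0x41, 0x8c, 0x6e, 0x13, 0xdf, 0x92, 0x4c, 0x72]
t2 = [0x41, 0x72, 0x8c, 0x4c, 0x6e, 0x92, 0x13, 0xdf]

RES = [ 0x41  0x72  0x8c  0x4c  0x6e  0x92  0x13  0xdf ]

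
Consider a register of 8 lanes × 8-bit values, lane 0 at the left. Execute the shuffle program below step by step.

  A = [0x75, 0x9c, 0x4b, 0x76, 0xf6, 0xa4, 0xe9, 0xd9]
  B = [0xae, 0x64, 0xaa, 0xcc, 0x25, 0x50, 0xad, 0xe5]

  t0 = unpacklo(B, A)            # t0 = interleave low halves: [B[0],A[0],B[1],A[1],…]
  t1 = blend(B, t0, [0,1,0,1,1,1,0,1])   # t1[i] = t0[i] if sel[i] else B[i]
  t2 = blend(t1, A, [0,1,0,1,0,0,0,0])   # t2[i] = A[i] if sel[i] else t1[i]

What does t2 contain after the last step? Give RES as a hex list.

RES = [ 0xae  0x9c  0xaa  0x76  0xaa  0x4b  0xad  0x76 ]

  t0: ae 75 64 9c aa 4b cc 76
  t1: ae 75 aa 9c aa 4b ad 76
  t2: ae 9c aa 76 aa 4b ad 76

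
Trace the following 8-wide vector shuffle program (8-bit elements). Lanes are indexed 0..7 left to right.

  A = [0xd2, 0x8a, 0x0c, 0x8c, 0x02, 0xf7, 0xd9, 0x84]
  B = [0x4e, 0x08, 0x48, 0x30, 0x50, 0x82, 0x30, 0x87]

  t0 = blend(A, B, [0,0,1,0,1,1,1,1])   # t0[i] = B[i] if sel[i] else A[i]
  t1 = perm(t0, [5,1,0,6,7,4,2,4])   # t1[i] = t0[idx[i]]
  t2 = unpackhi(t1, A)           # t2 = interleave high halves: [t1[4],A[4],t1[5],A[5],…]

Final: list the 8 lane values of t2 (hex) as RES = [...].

  t0: d2 8a 48 8c 50 82 30 87
  t1: 82 8a d2 30 87 50 48 50
  t2: 87 02 50 f7 48 d9 50 84

RES = [0x87, 0x02, 0x50, 0xf7, 0x48, 0xd9, 0x50, 0x84]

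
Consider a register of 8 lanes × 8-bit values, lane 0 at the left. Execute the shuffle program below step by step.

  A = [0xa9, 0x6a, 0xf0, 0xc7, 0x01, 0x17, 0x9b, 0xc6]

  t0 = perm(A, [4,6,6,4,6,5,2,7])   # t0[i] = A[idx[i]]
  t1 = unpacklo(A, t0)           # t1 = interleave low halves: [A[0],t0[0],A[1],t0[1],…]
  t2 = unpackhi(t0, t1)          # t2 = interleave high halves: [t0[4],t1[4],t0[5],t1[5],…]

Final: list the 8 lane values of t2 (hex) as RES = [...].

→ t0 |01|9b|9b|01|9b|17|f0|c6|
→ t1 |a9|01|6a|9b|f0|9b|c7|01|
→ t2 |9b|f0|17|9b|f0|c7|c6|01|

RES = [ 0x9b  0xf0  0x17  0x9b  0xf0  0xc7  0xc6  0x01 ]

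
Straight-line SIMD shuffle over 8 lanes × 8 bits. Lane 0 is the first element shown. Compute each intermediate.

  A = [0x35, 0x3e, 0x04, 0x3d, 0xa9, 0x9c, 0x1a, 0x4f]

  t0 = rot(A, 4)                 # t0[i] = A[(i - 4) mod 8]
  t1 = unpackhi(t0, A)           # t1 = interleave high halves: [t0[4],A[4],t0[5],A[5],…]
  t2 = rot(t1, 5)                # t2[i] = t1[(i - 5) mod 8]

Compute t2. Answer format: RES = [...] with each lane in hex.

→ t0 |a9|9c|1a|4f|35|3e|04|3d|
→ t1 |35|a9|3e|9c|04|1a|3d|4f|
→ t2 |9c|04|1a|3d|4f|35|a9|3e|

RES = [0x9c, 0x04, 0x1a, 0x3d, 0x4f, 0x35, 0xa9, 0x3e]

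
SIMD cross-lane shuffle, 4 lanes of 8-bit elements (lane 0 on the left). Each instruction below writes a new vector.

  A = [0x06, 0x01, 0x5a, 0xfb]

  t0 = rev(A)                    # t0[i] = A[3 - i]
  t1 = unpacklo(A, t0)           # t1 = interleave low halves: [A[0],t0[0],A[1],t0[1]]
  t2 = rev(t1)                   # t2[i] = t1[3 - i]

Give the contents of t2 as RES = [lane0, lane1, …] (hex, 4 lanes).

RES = [0x5a, 0x01, 0xfb, 0x06]

→ t0 |fb|5a|01|06|
→ t1 |06|fb|01|5a|
→ t2 |5a|01|fb|06|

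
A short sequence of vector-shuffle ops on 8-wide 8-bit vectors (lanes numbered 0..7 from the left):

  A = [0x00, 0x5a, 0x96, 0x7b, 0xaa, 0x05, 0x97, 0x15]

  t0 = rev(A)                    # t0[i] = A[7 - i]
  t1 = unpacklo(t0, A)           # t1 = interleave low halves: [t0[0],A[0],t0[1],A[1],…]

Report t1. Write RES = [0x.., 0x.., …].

  t0: 15 97 05 aa 7b 96 5a 00
  t1: 15 00 97 5a 05 96 aa 7b

RES = [ 0x15  0x00  0x97  0x5a  0x05  0x96  0xaa  0x7b ]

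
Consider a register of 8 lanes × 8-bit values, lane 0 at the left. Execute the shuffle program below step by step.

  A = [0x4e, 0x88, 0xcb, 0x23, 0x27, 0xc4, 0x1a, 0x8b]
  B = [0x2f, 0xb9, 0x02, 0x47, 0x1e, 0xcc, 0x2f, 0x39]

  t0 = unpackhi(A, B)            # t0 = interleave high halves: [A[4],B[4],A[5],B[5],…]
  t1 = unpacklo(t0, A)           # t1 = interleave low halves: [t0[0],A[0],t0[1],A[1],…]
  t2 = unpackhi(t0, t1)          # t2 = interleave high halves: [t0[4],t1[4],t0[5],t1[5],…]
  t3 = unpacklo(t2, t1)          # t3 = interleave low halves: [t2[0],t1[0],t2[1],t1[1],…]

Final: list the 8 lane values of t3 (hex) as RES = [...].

t0 = [0x27, 0x1e, 0xc4, 0xcc, 0x1a, 0x2f, 0x8b, 0x39]
t1 = [0x27, 0x4e, 0x1e, 0x88, 0xc4, 0xcb, 0xcc, 0x23]
t2 = [0x1a, 0xc4, 0x2f, 0xcb, 0x8b, 0xcc, 0x39, 0x23]
t3 = [0x1a, 0x27, 0xc4, 0x4e, 0x2f, 0x1e, 0xcb, 0x88]

RES = [ 0x1a  0x27  0xc4  0x4e  0x2f  0x1e  0xcb  0x88 ]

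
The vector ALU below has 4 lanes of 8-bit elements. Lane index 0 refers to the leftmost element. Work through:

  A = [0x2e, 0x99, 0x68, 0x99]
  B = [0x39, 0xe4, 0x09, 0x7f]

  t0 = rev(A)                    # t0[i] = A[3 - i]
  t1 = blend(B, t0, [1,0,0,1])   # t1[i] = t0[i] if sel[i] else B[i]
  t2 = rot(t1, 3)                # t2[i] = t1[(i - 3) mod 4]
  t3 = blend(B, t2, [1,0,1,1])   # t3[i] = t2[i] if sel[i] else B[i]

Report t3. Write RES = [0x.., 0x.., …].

RES = [ 0xe4  0xe4  0x2e  0x99 ]

→ t0 |99|68|99|2e|
→ t1 |99|e4|09|2e|
→ t2 |e4|09|2e|99|
→ t3 |e4|e4|2e|99|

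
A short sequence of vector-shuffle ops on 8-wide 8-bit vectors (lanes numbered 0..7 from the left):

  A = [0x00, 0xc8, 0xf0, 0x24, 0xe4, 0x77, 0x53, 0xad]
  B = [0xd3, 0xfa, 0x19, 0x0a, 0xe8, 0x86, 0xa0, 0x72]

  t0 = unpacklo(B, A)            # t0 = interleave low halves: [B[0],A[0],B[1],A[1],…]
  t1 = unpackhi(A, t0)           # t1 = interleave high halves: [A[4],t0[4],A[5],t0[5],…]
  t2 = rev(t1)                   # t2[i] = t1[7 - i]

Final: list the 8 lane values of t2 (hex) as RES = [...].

t0 = [0xd3, 0x00, 0xfa, 0xc8, 0x19, 0xf0, 0x0a, 0x24]
t1 = [0xe4, 0x19, 0x77, 0xf0, 0x53, 0x0a, 0xad, 0x24]
t2 = [0x24, 0xad, 0x0a, 0x53, 0xf0, 0x77, 0x19, 0xe4]

RES = [ 0x24  0xad  0x0a  0x53  0xf0  0x77  0x19  0xe4 ]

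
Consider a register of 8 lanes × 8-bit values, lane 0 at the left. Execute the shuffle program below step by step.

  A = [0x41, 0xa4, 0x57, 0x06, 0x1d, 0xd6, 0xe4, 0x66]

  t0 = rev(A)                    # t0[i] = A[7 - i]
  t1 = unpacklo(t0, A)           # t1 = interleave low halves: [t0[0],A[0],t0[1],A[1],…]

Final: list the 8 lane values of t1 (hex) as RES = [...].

t0 = [0x66, 0xe4, 0xd6, 0x1d, 0x06, 0x57, 0xa4, 0x41]
t1 = [0x66, 0x41, 0xe4, 0xa4, 0xd6, 0x57, 0x1d, 0x06]

RES = [0x66, 0x41, 0xe4, 0xa4, 0xd6, 0x57, 0x1d, 0x06]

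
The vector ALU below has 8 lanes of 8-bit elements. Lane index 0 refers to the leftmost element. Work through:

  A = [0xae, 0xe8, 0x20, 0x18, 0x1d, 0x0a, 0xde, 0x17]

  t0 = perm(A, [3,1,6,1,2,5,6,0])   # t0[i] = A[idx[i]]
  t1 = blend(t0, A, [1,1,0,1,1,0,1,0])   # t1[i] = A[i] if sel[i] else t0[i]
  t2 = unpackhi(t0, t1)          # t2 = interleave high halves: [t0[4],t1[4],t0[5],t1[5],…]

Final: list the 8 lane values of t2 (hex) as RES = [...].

RES = [0x20, 0x1d, 0x0a, 0x0a, 0xde, 0xde, 0xae, 0xae]

→ t0 |18|e8|de|e8|20|0a|de|ae|
→ t1 |ae|e8|de|18|1d|0a|de|ae|
→ t2 |20|1d|0a|0a|de|de|ae|ae|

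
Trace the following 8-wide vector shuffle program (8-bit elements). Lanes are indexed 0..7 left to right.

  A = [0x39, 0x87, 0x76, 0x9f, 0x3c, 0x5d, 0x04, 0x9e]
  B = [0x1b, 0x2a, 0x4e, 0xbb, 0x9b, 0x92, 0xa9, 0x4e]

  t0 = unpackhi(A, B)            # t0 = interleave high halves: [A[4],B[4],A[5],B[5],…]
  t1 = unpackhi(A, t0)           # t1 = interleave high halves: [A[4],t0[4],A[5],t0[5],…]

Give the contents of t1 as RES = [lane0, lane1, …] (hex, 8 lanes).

RES = [0x3c, 0x04, 0x5d, 0xa9, 0x04, 0x9e, 0x9e, 0x4e]

t0 = [0x3c, 0x9b, 0x5d, 0x92, 0x04, 0xa9, 0x9e, 0x4e]
t1 = [0x3c, 0x04, 0x5d, 0xa9, 0x04, 0x9e, 0x9e, 0x4e]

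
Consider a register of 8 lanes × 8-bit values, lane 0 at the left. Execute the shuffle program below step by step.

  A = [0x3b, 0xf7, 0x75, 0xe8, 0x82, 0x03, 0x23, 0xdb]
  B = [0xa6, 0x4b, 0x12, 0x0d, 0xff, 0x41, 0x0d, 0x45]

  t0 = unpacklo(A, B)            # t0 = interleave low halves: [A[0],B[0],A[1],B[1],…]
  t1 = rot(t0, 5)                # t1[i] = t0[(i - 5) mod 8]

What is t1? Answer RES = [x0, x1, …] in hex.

RES = [ 0x4b  0x75  0x12  0xe8  0x0d  0x3b  0xa6  0xf7 ]

t0 = [0x3b, 0xa6, 0xf7, 0x4b, 0x75, 0x12, 0xe8, 0x0d]
t1 = [0x4b, 0x75, 0x12, 0xe8, 0x0d, 0x3b, 0xa6, 0xf7]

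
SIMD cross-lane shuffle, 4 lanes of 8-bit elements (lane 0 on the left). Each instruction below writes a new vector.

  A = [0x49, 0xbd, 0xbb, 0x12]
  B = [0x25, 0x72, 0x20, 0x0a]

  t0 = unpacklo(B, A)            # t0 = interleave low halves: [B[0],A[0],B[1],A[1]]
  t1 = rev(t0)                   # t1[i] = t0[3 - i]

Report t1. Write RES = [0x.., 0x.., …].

RES = [0xbd, 0x72, 0x49, 0x25]

t0 = [0x25, 0x49, 0x72, 0xbd]
t1 = [0xbd, 0x72, 0x49, 0x25]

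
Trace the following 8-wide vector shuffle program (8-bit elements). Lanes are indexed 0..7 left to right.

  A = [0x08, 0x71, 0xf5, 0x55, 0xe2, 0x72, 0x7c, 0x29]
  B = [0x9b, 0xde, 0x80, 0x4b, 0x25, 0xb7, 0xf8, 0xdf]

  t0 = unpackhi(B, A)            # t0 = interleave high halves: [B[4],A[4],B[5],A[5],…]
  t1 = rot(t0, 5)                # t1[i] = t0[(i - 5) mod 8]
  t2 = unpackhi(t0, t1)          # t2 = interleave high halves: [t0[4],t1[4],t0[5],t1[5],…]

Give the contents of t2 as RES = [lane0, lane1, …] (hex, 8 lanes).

RES = [ 0xf8  0x29  0x7c  0x25  0xdf  0xe2  0x29  0xb7 ]

  t0: 25 e2 b7 72 f8 7c df 29
  t1: 72 f8 7c df 29 25 e2 b7
  t2: f8 29 7c 25 df e2 29 b7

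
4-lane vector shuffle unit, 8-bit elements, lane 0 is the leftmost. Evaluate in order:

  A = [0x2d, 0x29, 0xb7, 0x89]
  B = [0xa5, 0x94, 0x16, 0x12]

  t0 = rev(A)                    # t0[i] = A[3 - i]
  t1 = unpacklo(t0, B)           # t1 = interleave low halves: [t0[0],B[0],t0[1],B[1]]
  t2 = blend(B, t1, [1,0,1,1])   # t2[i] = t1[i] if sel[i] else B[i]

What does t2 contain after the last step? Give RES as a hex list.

RES = [0x89, 0x94, 0xb7, 0x94]

→ t0 |89|b7|29|2d|
→ t1 |89|a5|b7|94|
→ t2 |89|94|b7|94|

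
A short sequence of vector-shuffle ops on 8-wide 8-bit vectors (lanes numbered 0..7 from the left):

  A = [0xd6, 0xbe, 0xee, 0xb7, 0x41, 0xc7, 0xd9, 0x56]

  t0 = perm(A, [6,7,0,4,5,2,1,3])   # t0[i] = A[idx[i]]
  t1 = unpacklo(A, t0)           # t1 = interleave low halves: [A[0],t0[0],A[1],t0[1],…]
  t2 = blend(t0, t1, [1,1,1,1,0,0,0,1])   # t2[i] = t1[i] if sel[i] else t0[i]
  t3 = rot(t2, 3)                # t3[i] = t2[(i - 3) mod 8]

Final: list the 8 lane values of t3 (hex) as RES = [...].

RES = [ 0xee  0xbe  0x41  0xd6  0xd9  0xbe  0x56  0xc7 ]

→ t0 |d9|56|d6|41|c7|ee|be|b7|
→ t1 |d6|d9|be|56|ee|d6|b7|41|
→ t2 |d6|d9|be|56|c7|ee|be|41|
→ t3 |ee|be|41|d6|d9|be|56|c7|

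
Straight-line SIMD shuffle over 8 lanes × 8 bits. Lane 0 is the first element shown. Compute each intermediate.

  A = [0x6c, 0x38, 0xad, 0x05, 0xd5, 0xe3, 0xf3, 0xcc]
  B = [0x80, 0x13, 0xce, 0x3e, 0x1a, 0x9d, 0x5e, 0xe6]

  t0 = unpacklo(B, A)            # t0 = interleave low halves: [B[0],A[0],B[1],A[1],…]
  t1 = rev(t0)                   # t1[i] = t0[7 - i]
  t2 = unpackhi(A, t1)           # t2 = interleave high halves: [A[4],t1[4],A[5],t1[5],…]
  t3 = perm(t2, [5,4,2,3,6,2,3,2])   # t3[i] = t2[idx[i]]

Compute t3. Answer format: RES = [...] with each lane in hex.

RES = [0x6c, 0xf3, 0xe3, 0x13, 0xcc, 0xe3, 0x13, 0xe3]

t0 = [0x80, 0x6c, 0x13, 0x38, 0xce, 0xad, 0x3e, 0x05]
t1 = [0x05, 0x3e, 0xad, 0xce, 0x38, 0x13, 0x6c, 0x80]
t2 = [0xd5, 0x38, 0xe3, 0x13, 0xf3, 0x6c, 0xcc, 0x80]
t3 = [0x6c, 0xf3, 0xe3, 0x13, 0xcc, 0xe3, 0x13, 0xe3]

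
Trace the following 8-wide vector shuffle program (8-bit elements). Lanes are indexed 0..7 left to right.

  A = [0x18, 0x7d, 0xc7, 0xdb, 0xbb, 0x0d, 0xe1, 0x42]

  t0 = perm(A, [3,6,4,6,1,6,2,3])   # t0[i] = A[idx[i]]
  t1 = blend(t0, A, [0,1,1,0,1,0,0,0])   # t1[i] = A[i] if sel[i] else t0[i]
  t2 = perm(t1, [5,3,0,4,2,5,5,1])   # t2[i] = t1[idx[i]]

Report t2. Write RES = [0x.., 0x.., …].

RES = [0xe1, 0xe1, 0xdb, 0xbb, 0xc7, 0xe1, 0xe1, 0x7d]

  t0: db e1 bb e1 7d e1 c7 db
  t1: db 7d c7 e1 bb e1 c7 db
  t2: e1 e1 db bb c7 e1 e1 7d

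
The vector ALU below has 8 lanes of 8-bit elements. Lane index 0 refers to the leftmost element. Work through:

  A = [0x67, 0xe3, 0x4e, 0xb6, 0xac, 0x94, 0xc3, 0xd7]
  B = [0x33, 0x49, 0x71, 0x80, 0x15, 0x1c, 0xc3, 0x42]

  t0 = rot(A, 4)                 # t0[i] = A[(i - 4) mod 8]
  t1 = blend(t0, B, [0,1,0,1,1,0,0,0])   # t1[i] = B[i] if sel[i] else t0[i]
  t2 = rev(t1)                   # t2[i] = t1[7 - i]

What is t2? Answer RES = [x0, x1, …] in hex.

RES = [0xb6, 0x4e, 0xe3, 0x15, 0x80, 0xc3, 0x49, 0xac]

t0 = [0xac, 0x94, 0xc3, 0xd7, 0x67, 0xe3, 0x4e, 0xb6]
t1 = [0xac, 0x49, 0xc3, 0x80, 0x15, 0xe3, 0x4e, 0xb6]
t2 = [0xb6, 0x4e, 0xe3, 0x15, 0x80, 0xc3, 0x49, 0xac]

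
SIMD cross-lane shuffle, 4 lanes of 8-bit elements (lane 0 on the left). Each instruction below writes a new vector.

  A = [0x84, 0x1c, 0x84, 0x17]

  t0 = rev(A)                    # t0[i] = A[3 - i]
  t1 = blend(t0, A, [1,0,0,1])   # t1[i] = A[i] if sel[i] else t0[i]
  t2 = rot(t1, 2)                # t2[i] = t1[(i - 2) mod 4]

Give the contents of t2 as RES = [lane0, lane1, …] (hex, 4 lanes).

  t0: 17 84 1c 84
  t1: 84 84 1c 17
  t2: 1c 17 84 84

RES = [ 0x1c  0x17  0x84  0x84 ]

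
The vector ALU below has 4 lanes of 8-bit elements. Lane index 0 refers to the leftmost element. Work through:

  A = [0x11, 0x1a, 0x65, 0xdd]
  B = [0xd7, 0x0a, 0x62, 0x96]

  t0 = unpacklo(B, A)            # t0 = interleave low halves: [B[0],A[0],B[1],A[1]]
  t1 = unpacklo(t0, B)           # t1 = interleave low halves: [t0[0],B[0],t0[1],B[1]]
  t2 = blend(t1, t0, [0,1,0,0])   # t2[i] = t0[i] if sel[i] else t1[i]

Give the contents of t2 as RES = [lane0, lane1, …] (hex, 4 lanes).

RES = [ 0xd7  0x11  0x11  0x0a ]

t0 = [0xd7, 0x11, 0x0a, 0x1a]
t1 = [0xd7, 0xd7, 0x11, 0x0a]
t2 = [0xd7, 0x11, 0x11, 0x0a]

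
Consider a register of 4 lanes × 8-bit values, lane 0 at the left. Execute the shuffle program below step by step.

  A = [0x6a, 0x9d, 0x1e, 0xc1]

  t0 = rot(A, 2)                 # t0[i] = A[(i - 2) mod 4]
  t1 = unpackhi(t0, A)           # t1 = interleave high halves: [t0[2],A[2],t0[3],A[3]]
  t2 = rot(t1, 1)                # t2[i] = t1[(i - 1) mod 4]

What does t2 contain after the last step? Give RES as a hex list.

RES = [ 0xc1  0x6a  0x1e  0x9d ]

t0 = [0x1e, 0xc1, 0x6a, 0x9d]
t1 = [0x6a, 0x1e, 0x9d, 0xc1]
t2 = [0xc1, 0x6a, 0x1e, 0x9d]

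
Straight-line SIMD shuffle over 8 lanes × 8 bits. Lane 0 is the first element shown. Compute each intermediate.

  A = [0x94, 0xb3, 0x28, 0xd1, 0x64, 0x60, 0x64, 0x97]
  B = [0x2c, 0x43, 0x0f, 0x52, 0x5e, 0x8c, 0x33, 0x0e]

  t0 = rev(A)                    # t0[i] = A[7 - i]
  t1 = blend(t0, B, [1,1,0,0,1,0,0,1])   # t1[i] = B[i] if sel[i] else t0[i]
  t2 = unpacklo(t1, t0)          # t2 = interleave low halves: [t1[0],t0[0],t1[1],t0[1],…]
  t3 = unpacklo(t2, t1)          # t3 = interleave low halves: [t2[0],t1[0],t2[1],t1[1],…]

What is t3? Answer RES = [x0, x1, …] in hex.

  t0: 97 64 60 64 d1 28 b3 94
  t1: 2c 43 60 64 5e 28 b3 0e
  t2: 2c 97 43 64 60 60 64 64
  t3: 2c 2c 97 43 43 60 64 64

RES = [ 0x2c  0x2c  0x97  0x43  0x43  0x60  0x64  0x64 ]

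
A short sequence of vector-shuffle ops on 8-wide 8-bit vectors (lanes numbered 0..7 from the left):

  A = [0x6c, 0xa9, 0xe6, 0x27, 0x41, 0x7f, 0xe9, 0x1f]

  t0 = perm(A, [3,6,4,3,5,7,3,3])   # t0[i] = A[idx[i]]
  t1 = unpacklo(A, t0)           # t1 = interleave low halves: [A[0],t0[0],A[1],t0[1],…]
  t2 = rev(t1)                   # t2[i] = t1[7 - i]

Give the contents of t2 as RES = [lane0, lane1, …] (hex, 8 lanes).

  t0: 27 e9 41 27 7f 1f 27 27
  t1: 6c 27 a9 e9 e6 41 27 27
  t2: 27 27 41 e6 e9 a9 27 6c

RES = [0x27, 0x27, 0x41, 0xe6, 0xe9, 0xa9, 0x27, 0x6c]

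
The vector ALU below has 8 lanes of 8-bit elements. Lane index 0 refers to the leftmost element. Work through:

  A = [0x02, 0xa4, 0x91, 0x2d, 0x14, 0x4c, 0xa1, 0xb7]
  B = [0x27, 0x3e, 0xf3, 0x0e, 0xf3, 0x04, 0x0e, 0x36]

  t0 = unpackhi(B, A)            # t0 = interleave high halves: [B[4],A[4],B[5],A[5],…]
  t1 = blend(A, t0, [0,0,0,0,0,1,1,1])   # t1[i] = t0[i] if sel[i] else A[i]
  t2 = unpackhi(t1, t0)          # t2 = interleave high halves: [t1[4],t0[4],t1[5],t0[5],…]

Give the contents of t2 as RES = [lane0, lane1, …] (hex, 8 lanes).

RES = [ 0x14  0x0e  0xa1  0xa1  0x36  0x36  0xb7  0xb7 ]

  t0: f3 14 04 4c 0e a1 36 b7
  t1: 02 a4 91 2d 14 a1 36 b7
  t2: 14 0e a1 a1 36 36 b7 b7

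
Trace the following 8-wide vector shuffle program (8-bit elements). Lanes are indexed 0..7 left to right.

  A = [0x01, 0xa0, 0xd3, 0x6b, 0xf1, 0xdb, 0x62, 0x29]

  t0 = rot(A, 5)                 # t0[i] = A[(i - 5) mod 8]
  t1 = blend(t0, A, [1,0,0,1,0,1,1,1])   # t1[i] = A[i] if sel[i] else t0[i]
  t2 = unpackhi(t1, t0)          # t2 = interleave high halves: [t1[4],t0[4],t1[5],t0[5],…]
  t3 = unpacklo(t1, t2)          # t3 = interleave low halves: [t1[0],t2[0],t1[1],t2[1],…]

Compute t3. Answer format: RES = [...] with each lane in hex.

RES = [0x01, 0x29, 0xf1, 0x29, 0xdb, 0xdb, 0x6b, 0x01]

t0 = [0x6b, 0xf1, 0xdb, 0x62, 0x29, 0x01, 0xa0, 0xd3]
t1 = [0x01, 0xf1, 0xdb, 0x6b, 0x29, 0xdb, 0x62, 0x29]
t2 = [0x29, 0x29, 0xdb, 0x01, 0x62, 0xa0, 0x29, 0xd3]
t3 = [0x01, 0x29, 0xf1, 0x29, 0xdb, 0xdb, 0x6b, 0x01]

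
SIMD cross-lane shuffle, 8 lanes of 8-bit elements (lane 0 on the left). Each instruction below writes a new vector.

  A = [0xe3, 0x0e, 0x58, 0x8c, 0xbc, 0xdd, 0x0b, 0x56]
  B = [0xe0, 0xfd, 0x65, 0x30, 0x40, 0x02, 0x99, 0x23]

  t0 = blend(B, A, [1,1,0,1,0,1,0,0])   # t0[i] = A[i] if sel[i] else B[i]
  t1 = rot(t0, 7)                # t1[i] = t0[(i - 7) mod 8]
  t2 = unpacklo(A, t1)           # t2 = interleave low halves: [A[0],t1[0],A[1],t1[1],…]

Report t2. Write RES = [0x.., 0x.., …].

RES = [0xe3, 0x0e, 0x0e, 0x65, 0x58, 0x8c, 0x8c, 0x40]

→ t0 |e3|0e|65|8c|40|dd|99|23|
→ t1 |0e|65|8c|40|dd|99|23|e3|
→ t2 |e3|0e|0e|65|58|8c|8c|40|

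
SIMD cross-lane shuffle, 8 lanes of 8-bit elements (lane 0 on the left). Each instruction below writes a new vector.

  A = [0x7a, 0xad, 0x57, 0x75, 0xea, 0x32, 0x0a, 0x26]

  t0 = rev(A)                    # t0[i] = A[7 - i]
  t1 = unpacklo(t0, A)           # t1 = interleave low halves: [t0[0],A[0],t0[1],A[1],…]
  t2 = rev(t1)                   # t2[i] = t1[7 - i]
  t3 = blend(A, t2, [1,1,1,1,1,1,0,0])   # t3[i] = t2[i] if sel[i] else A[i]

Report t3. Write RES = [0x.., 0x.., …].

RES = [ 0x75  0xea  0x57  0x32  0xad  0x0a  0x0a  0x26 ]

→ t0 |26|0a|32|ea|75|57|ad|7a|
→ t1 |26|7a|0a|ad|32|57|ea|75|
→ t2 |75|ea|57|32|ad|0a|7a|26|
→ t3 |75|ea|57|32|ad|0a|0a|26|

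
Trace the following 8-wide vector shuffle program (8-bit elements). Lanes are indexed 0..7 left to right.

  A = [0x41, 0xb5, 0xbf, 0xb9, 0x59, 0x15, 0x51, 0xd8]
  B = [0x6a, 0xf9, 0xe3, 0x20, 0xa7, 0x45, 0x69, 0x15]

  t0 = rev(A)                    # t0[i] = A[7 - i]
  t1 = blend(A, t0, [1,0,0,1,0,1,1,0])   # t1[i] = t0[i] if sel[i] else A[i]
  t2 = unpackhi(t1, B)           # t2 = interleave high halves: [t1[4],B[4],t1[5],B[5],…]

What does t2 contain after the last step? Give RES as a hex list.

  t0: d8 51 15 59 b9 bf b5 41
  t1: d8 b5 bf 59 59 bf b5 d8
  t2: 59 a7 bf 45 b5 69 d8 15

RES = [0x59, 0xa7, 0xbf, 0x45, 0xb5, 0x69, 0xd8, 0x15]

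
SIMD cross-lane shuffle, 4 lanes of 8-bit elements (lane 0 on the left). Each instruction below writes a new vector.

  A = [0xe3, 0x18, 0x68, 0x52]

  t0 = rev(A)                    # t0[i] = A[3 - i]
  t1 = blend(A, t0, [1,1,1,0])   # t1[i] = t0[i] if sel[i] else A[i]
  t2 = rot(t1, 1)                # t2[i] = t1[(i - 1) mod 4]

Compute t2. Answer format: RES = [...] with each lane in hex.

→ t0 |52|68|18|e3|
→ t1 |52|68|18|52|
→ t2 |52|52|68|18|

RES = [0x52, 0x52, 0x68, 0x18]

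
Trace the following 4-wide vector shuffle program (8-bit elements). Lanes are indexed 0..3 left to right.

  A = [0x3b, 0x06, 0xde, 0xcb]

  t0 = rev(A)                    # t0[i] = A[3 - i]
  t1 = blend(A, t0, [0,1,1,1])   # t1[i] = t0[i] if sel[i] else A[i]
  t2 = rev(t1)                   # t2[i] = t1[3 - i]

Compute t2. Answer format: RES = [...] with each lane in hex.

t0 = [0xcb, 0xde, 0x06, 0x3b]
t1 = [0x3b, 0xde, 0x06, 0x3b]
t2 = [0x3b, 0x06, 0xde, 0x3b]

RES = [ 0x3b  0x06  0xde  0x3b ]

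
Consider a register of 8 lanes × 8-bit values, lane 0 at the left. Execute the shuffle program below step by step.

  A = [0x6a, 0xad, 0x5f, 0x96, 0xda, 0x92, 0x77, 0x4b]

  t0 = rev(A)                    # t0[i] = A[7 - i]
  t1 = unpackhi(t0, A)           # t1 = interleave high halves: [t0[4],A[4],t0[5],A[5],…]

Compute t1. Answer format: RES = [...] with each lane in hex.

  t0: 4b 77 92 da 96 5f ad 6a
  t1: 96 da 5f 92 ad 77 6a 4b

RES = [ 0x96  0xda  0x5f  0x92  0xad  0x77  0x6a  0x4b ]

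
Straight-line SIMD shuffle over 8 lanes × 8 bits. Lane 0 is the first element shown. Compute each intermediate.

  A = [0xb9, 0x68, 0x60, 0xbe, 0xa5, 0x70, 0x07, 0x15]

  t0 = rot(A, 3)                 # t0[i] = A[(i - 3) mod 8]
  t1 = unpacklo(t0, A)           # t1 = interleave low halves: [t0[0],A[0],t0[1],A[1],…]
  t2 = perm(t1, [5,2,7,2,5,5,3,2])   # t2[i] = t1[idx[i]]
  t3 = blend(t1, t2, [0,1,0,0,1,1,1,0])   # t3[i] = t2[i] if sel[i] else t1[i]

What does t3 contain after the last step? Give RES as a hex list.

RES = [0x70, 0x07, 0x07, 0x68, 0x60, 0x60, 0x68, 0xbe]

→ t0 |70|07|15|b9|68|60|be|a5|
→ t1 |70|b9|07|68|15|60|b9|be|
→ t2 |60|07|be|07|60|60|68|07|
→ t3 |70|07|07|68|60|60|68|be|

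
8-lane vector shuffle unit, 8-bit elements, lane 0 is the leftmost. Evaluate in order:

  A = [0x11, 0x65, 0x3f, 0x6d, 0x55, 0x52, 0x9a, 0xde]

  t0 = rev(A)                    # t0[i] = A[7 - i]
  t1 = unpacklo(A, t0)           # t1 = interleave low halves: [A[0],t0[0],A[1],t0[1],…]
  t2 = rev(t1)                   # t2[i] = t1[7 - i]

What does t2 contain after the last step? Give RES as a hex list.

RES = [ 0x55  0x6d  0x52  0x3f  0x9a  0x65  0xde  0x11 ]

→ t0 |de|9a|52|55|6d|3f|65|11|
→ t1 |11|de|65|9a|3f|52|6d|55|
→ t2 |55|6d|52|3f|9a|65|de|11|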